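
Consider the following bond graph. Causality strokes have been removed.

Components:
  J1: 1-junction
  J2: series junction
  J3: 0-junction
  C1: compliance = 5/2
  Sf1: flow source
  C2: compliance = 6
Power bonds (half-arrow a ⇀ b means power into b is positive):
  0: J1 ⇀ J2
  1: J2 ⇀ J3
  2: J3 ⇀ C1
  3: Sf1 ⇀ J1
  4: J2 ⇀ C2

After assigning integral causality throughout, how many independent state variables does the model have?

2  (C1, C2 all integral)

β3 stroke at Sf1  (source Sf1 imposes f)
β0 stroke at J1  (J1 flow already set via bond 3)
β1 stroke at J2  (J2: bond 0 brought flow, rest push out)
β4 stroke at J2  (J2: bond 0 brought flow, rest push out)
β2 stroke at J3  (only one effort-in slot at J3)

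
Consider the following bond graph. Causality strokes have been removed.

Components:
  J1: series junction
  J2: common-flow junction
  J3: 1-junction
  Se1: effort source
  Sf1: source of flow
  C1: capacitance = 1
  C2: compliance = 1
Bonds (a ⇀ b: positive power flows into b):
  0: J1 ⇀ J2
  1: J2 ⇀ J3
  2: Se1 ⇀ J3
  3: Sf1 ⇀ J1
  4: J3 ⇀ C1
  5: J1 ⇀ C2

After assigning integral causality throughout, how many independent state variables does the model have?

2  (C1, C2 all integral)

#2 stroke at J3  (Se1 fixes effort; stroke away)
#3 stroke at Sf1  (Sf1: flow source, stroke at near end)
#0 stroke at J1  (1-jn J1 has f-setter on 3)
#5 stroke at J1  (J1: bond 3 brought flow, rest push out)
#1 stroke at J2  (J2: bond 0 brought flow, rest push out)
#4 stroke at J3  (J3 flow already set via bond 1)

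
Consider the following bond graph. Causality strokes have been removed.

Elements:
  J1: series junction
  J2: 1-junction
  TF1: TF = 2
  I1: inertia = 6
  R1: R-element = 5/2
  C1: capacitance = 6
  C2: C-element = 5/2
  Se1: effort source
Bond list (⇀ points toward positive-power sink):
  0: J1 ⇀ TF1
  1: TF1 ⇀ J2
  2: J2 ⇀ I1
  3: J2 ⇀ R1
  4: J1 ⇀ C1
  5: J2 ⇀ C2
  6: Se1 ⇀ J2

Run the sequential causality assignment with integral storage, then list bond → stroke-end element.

β6 →J2  (source Se1 imposes e)
β2 →I1  (prefer integral on I1)
β1 →J2  (common-f at J2 fixed by 2)
β3 →J2  (J2 flow already set via bond 2)
β5 →J2  (1-jn J2 has f-setter on 2)
β0 →TF1  (TF1 one-in-one-out from 1)
β4 →J1  (1-jn J1 has f-setter on 0)

bond 0 stroke at TF1
bond 1 stroke at J2
bond 2 stroke at I1
bond 3 stroke at J2
bond 4 stroke at J1
bond 5 stroke at J2
bond 6 stroke at J2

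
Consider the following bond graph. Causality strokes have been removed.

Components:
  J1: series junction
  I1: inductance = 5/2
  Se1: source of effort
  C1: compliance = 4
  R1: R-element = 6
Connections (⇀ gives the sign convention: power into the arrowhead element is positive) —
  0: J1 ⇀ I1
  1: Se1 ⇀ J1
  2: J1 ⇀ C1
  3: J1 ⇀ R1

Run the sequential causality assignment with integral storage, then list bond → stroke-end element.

β0 stroke→I1
β1 stroke→J1
β2 stroke→J1
β3 stroke→J1

b1 →J1  (Se1 fixes effort; stroke away)
b0 →I1  (prefer integral on I1)
b2 →J1  (1-jn J1 has f-setter on 0)
b3 →J1  (J1 flow already set via bond 0)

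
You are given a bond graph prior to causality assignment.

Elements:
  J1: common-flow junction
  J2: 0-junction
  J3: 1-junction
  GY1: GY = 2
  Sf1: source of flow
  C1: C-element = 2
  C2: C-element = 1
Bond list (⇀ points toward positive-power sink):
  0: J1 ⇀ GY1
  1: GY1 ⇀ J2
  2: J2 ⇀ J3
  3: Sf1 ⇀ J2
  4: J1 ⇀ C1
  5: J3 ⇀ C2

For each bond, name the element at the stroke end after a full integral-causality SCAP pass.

#0 stroke→GY1
#1 stroke→GY1
#2 stroke→J2
#3 stroke→Sf1
#4 stroke→J1
#5 stroke→J3

β3 stroke at Sf1  (Sf1 fixes flow; stroke at Sf1)
β4 stroke at J1  (prefer integral on C1)
β0 stroke at GY1  (only one flow-in slot at J1)
β1 stroke at GY1  (GY1: gyrator matches bond 0)
β2 stroke at J2  (closing 0-jn rule on J2)
β5 stroke at J3  (J3 flow already set via bond 2)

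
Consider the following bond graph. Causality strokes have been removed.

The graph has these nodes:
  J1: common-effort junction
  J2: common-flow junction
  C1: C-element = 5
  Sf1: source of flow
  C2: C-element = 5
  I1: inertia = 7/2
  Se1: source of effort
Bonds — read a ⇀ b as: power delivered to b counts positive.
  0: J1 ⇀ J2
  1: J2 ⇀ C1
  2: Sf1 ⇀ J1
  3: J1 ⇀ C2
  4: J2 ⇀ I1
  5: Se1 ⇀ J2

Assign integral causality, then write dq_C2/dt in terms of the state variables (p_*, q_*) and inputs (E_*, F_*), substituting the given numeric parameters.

dq_C2/dt = F_Sf1 - 2*p_I1/7

bond 2 stroke at Sf1  (Sf1: flow source, stroke at near end)
bond 5 stroke at J2  (Se1 (Se) sets effort on bond)
bond 1 stroke at J2  (C1: C, integral causality)
bond 3 stroke at J1  (C2 integral (e out))
bond 0 stroke at J2  (0-jn J1 has e-setter on 3)
bond 4 stroke at I1  (closing 1-jn rule on J2)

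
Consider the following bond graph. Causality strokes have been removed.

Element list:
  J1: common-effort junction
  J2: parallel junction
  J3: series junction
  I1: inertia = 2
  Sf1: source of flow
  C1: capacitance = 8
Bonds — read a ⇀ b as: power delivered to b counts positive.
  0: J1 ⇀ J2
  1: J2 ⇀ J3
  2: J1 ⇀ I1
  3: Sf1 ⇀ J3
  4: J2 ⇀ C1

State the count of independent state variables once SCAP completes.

2  (C1, I1 all integral)

bond 3 |Sf1  (Sf1: flow source, stroke at near end)
bond 1 |J3  (common-f at J3 fixed by 3)
bond 2 |I1  (I1: I, integral causality)
bond 0 |J1  (J1: last free bond brings effort in)
bond 4 |J2  (closing 0-jn rule on J2)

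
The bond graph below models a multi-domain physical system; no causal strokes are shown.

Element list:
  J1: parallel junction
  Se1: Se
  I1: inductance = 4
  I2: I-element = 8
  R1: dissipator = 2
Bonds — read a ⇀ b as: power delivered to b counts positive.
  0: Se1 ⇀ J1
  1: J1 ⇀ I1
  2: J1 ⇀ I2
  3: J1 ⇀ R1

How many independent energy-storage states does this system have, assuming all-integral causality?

β0 →J1  (source Se1 imposes e)
β1 →I1  (common-e at J1 fixed by 0)
β2 →I2  (0-jn J1 has e-setter on 0)
β3 →R1  (0-jn J1 has e-setter on 0)

2  (I1, I2 all integral)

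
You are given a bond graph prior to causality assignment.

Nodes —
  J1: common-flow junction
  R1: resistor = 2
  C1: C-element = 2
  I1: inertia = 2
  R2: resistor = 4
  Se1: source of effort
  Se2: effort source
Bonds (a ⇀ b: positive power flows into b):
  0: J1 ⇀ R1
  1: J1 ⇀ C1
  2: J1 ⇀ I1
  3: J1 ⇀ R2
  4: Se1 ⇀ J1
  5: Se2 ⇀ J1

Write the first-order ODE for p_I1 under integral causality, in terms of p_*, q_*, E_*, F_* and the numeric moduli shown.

dp_I1/dt = E_Se1 + E_Se2 - 3*p_I1 - q_C1/2

bond 4 stroke→J1  (source Se1 imposes e)
bond 5 stroke→J1  (source Se2 imposes e)
bond 1 stroke→J1  (C1 integral (e out))
bond 2 stroke→I1  (I1: I, integral causality)
bond 0 stroke→J1  (J1: bond 2 brought flow, rest push out)
bond 3 stroke→J1  (common-f at J1 fixed by 2)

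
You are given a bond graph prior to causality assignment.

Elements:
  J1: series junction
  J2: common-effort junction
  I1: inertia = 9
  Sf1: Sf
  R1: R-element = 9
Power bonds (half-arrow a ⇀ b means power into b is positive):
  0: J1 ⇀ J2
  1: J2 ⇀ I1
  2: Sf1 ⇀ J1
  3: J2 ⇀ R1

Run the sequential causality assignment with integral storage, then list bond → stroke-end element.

b0 stroke→J1
b1 stroke→I1
b2 stroke→Sf1
b3 stroke→J2

b2 stroke→Sf1  (Sf1 fixes flow; stroke at Sf1)
b0 stroke→J1  (1-jn J1 has f-setter on 2)
b1 stroke→I1  (I1: I, integral causality)
b3 stroke→J2  (closing 0-jn rule on J2)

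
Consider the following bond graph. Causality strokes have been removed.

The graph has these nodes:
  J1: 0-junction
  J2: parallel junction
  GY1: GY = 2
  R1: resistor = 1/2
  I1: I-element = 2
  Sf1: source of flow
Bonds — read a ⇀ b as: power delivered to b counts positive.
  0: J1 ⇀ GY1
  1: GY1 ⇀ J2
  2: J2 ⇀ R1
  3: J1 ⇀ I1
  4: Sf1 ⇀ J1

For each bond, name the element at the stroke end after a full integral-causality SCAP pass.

b0 stroke at J1
b1 stroke at J2
b2 stroke at R1
b3 stroke at I1
b4 stroke at Sf1

b4 stroke at Sf1  (Sf1: flow source, stroke at near end)
b3 stroke at I1  (I1 outputs flow p/I1)
b0 stroke at J1  (J1 needs exactly one e-in)
b1 stroke at J2  (GY1 both-in/both-out from 0)
b2 stroke at R1  (J2: bond 1 brought effort, rest push out)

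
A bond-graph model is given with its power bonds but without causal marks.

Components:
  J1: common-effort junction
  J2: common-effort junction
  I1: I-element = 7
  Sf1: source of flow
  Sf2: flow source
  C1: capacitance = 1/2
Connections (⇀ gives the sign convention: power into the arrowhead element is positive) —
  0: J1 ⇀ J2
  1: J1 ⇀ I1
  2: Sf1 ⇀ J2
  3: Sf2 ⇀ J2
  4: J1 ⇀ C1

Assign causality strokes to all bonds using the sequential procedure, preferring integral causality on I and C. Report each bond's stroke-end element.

β2 →Sf1  (Sf1: flow source, stroke at near end)
β3 →Sf2  (source Sf2 imposes f)
β0 →J2  (J2: last free bond brings effort in)
β1 →I1  (prefer integral on I1)
β4 →J1  (only one effort-in slot at J1)

#0 →J2
#1 →I1
#2 →Sf1
#3 →Sf2
#4 →J1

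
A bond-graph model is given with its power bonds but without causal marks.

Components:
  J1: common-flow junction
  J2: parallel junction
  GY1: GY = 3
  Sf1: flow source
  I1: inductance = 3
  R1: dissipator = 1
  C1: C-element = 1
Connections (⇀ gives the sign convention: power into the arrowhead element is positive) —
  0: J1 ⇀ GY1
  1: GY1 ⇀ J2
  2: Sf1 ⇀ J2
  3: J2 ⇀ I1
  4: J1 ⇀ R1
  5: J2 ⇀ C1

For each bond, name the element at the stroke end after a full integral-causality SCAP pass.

#2 stroke→Sf1  (source Sf1 imposes f)
#3 stroke→I1  (I1 integral (f out))
#5 stroke→J2  (C1: C, integral causality)
#1 stroke→GY1  (J2: bond 5 brought effort, rest push out)
#0 stroke→GY1  (GY GY1: same side as bond 1)
#4 stroke→J1  (J1: bond 0 brought flow, rest push out)

#0 stroke at GY1
#1 stroke at GY1
#2 stroke at Sf1
#3 stroke at I1
#4 stroke at J1
#5 stroke at J2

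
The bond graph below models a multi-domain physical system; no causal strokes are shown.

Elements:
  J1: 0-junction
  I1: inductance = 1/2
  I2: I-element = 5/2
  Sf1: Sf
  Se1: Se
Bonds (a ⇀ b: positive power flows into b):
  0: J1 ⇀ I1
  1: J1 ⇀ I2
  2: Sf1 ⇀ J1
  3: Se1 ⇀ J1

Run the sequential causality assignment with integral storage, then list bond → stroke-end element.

#0 →I1
#1 →I2
#2 →Sf1
#3 →J1

bond 2 →Sf1  (source Sf1 imposes f)
bond 3 →J1  (Se1: effort source, stroke at far end)
bond 0 →I1  (0-jn J1 has e-setter on 3)
bond 1 →I2  (common-e at J1 fixed by 3)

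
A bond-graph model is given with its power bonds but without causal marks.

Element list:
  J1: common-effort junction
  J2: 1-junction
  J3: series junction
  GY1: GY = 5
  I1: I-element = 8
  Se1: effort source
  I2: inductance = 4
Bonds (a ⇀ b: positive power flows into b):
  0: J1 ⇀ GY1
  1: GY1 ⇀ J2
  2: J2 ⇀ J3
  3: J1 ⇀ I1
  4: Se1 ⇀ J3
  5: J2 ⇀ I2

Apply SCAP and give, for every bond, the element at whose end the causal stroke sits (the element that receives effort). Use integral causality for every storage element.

#4 →J3  (Se1: effort source, stroke at far end)
#2 →J2  (only one flow-in slot at J3)
#3 →I1  (I1 integral (f out))
#0 →J1  (closing 0-jn rule on J1)
#1 →J2  (GY1 both-in/both-out from 0)
#5 →I2  (closing 1-jn rule on J2)

b0 stroke→J1
b1 stroke→J2
b2 stroke→J2
b3 stroke→I1
b4 stroke→J3
b5 stroke→I2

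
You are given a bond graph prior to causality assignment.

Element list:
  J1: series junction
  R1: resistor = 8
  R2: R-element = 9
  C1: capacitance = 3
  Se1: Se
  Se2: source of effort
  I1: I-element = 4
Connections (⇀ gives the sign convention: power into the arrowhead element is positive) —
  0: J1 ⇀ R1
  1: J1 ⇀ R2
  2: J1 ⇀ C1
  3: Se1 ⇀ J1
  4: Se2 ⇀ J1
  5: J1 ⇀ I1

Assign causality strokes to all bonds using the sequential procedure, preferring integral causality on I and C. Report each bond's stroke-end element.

b3 →J1  (Se1: effort source, stroke at far end)
b4 →J1  (Se2 fixes effort; stroke away)
b2 →J1  (C1 integral (e out))
b5 →I1  (prefer integral on I1)
b0 →J1  (J1 flow already set via bond 5)
b1 →J1  (common-f at J1 fixed by 5)

b0 stroke→J1
b1 stroke→J1
b2 stroke→J1
b3 stroke→J1
b4 stroke→J1
b5 stroke→I1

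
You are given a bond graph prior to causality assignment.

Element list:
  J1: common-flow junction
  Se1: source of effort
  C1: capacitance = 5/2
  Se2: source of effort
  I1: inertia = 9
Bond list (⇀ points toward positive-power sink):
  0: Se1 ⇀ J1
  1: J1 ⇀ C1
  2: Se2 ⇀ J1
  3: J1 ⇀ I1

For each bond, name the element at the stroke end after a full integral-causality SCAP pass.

#0 stroke→J1  (source Se1 imposes e)
#2 stroke→J1  (Se2 fixes effort; stroke away)
#1 stroke→J1  (C1 outputs effort q/C1)
#3 stroke→I1  (J1 needs exactly one f-in)

#0 stroke at J1
#1 stroke at J1
#2 stroke at J1
#3 stroke at I1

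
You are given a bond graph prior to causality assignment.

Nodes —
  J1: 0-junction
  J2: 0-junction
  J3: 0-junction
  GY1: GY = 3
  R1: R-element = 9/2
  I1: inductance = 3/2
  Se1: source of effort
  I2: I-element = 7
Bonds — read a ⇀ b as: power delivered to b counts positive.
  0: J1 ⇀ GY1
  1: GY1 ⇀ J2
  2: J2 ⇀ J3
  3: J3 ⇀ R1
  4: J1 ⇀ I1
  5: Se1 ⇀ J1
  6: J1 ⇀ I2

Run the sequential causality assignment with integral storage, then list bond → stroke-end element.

β5 →J1  (Se1: effort source, stroke at far end)
β0 →GY1  (common-e at J1 fixed by 5)
β4 →I1  (common-e at J1 fixed by 5)
β6 →I2  (0-jn J1 has e-setter on 5)
β1 →GY1  (through GY1, causality inverts; strokes same side of GY1)
β2 →J2  (only one effort-in slot at J2)
β3 →J3  (J3 needs exactly one e-in)

b0 →GY1
b1 →GY1
b2 →J2
b3 →J3
b4 →I1
b5 →J1
b6 →I2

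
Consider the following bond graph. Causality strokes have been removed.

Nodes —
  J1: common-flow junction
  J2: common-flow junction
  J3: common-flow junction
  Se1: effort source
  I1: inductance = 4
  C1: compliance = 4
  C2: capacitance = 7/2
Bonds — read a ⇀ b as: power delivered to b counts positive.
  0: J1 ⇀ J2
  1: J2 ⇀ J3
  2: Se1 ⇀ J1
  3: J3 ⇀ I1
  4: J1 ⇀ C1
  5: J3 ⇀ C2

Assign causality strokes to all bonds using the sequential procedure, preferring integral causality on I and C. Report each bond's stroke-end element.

bond 0 stroke→J2
bond 1 stroke→J3
bond 2 stroke→J1
bond 3 stroke→I1
bond 4 stroke→J1
bond 5 stroke→J3

β2 |J1  (Se1 fixes effort; stroke away)
β3 |I1  (I1 outputs flow p/I1)
β1 |J3  (J3: bond 3 brought flow, rest push out)
β5 |J3  (J3: bond 3 brought flow, rest push out)
β0 |J2  (common-f at J2 fixed by 1)
β4 |J1  (common-f at J1 fixed by 0)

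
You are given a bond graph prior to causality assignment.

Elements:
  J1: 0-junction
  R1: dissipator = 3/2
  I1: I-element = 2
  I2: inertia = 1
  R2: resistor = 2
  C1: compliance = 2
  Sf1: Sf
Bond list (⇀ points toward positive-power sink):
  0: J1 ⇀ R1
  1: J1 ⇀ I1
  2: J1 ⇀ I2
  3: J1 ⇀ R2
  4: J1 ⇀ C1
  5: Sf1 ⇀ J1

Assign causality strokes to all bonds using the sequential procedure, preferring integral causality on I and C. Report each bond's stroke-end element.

#5 stroke at Sf1  (source Sf1 imposes f)
#1 stroke at I1  (I1 integral (f out))
#2 stroke at I2  (I2: I, integral causality)
#4 stroke at J1  (prefer integral on C1)
#0 stroke at R1  (common-e at J1 fixed by 4)
#3 stroke at R2  (J1: bond 4 brought effort, rest push out)

bond 0 stroke at R1
bond 1 stroke at I1
bond 2 stroke at I2
bond 3 stroke at R2
bond 4 stroke at J1
bond 5 stroke at Sf1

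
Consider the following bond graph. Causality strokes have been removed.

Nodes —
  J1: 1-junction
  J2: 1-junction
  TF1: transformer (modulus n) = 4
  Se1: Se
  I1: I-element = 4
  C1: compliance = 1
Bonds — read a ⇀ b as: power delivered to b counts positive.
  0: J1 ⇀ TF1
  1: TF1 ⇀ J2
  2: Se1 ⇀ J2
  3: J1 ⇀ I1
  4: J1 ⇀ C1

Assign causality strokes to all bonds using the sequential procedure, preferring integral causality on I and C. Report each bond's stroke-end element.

#2 |J2  (Se1: effort source, stroke at far end)
#1 |TF1  (J2 needs exactly one f-in)
#0 |J1  (through TF1, causality passes straight; one stroke at TF1)
#3 |I1  (I1 outputs flow p/I1)
#4 |J1  (J1 flow already set via bond 3)

b0 |J1
b1 |TF1
b2 |J2
b3 |I1
b4 |J1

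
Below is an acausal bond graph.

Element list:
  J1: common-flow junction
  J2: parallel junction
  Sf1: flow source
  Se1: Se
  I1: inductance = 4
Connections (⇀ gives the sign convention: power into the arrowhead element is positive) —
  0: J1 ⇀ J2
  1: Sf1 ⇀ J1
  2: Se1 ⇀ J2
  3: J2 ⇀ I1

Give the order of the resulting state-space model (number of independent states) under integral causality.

#1 stroke at Sf1  (Sf1: flow source, stroke at near end)
#2 stroke at J2  (source Se1 imposes e)
#0 stroke at J1  (common-f at J1 fixed by 1)
#3 stroke at I1  (0-jn J2 has e-setter on 2)

1  (I1 all integral)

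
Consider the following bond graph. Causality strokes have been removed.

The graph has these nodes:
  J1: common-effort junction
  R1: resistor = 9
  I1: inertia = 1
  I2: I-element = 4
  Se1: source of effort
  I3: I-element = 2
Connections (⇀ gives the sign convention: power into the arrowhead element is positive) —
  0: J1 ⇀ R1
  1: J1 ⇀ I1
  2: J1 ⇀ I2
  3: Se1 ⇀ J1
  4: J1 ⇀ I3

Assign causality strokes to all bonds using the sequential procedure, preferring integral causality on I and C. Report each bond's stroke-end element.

b0 stroke→R1
b1 stroke→I1
b2 stroke→I2
b3 stroke→J1
b4 stroke→I3

β3 →J1  (Se1: effort source, stroke at far end)
β0 →R1  (J1 effort already set via bond 3)
β1 →I1  (0-jn J1 has e-setter on 3)
β2 →I2  (J1 effort already set via bond 3)
β4 →I3  (common-e at J1 fixed by 3)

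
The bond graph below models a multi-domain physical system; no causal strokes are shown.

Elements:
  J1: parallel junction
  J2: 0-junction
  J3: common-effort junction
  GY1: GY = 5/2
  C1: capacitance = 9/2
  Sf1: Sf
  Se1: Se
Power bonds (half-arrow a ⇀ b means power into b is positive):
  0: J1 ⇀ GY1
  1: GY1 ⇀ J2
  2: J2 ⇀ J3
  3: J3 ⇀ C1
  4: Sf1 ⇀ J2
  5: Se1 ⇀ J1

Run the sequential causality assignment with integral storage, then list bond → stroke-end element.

b0 →GY1
b1 →GY1
b2 →J2
b3 →J3
b4 →Sf1
b5 →J1

bond 4 stroke→Sf1  (Sf1: flow source, stroke at near end)
bond 5 stroke→J1  (Se1 (Se) sets effort on bond)
bond 0 stroke→GY1  (common-e at J1 fixed by 5)
bond 1 stroke→GY1  (GY1: gyrator matches bond 0)
bond 2 stroke→J2  (J2: last free bond brings effort in)
bond 3 stroke→J3  (J3: last free bond brings effort in)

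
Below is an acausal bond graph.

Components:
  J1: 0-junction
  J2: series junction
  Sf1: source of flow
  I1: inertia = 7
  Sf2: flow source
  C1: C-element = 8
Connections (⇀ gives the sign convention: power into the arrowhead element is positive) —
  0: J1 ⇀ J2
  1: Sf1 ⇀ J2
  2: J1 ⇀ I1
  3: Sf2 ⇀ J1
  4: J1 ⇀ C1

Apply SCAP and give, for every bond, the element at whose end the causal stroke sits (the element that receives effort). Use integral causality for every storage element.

bond 0 stroke at J2
bond 1 stroke at Sf1
bond 2 stroke at I1
bond 3 stroke at Sf2
bond 4 stroke at J1

bond 1 |Sf1  (source Sf1 imposes f)
bond 3 |Sf2  (Sf2 fixes flow; stroke at Sf2)
bond 0 |J2  (J2 flow already set via bond 1)
bond 2 |I1  (I1: I, integral causality)
bond 4 |J1  (J1 needs exactly one e-in)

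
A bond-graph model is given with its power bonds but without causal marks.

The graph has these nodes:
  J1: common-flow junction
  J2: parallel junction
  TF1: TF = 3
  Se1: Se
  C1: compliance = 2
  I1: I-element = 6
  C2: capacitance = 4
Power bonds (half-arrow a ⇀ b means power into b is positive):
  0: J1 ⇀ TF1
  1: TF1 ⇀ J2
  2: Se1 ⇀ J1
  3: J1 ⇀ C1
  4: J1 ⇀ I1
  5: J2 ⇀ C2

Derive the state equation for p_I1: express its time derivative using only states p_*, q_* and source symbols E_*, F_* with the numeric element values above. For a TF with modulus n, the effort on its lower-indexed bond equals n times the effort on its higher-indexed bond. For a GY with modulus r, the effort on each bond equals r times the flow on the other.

bond 2 |J1  (source Se1 imposes e)
bond 3 |J1  (C1 integral (e out))
bond 4 |I1  (I1 outputs flow p/I1)
bond 0 |J1  (J1 flow already set via bond 4)
bond 1 |TF1  (TF1 one-in-one-out from 0)
bond 5 |J2  (only one effort-in slot at J2)

dp_I1/dt = E_Se1 - q_C1/2 - 3*q_C2/4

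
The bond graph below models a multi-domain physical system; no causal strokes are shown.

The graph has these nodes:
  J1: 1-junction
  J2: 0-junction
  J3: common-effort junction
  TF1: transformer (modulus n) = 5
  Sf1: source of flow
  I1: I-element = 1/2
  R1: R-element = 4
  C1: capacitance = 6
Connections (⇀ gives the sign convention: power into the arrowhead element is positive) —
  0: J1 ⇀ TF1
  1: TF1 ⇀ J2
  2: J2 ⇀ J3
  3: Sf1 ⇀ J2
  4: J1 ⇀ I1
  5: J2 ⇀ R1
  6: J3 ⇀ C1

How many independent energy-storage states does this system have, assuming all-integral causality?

b3 →Sf1  (source Sf1 imposes f)
b4 →I1  (I1 integral (f out))
b0 →J1  (J1: bond 4 brought flow, rest push out)
b1 →TF1  (through TF1, causality passes straight; one stroke at TF1)
b6 →J3  (C1: C, integral causality)
b2 →J2  (J3 effort already set via bond 6)
b5 →R1  (0-jn J2 has e-setter on 2)

2  (C1, I1 all integral)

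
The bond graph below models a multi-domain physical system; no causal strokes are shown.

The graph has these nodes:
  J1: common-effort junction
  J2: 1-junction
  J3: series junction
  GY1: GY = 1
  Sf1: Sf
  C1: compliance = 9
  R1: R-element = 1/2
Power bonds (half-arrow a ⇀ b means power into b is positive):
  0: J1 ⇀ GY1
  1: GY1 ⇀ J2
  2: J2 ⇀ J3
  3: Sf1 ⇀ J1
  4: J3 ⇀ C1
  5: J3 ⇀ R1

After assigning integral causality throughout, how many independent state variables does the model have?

1  (C1 all integral)

bond 3 →Sf1  (Sf1 (Sf) sets flow on bond)
bond 0 →J1  (closing 0-jn rule on J1)
bond 1 →J2  (through GY1, causality inverts; strokes same side of GY1)
bond 2 →J3  (J2: last free bond brings flow in)
bond 4 →J3  (C1 outputs effort q/C1)
bond 5 →R1  (only one flow-in slot at J3)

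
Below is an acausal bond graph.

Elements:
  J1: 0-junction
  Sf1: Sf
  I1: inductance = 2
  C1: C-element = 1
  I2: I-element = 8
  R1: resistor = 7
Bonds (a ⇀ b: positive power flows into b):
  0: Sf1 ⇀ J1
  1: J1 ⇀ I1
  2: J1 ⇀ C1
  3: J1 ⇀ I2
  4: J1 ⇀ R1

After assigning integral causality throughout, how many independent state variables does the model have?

β0 stroke at Sf1  (Sf1 fixes flow; stroke at Sf1)
β1 stroke at I1  (prefer integral on I1)
β2 stroke at J1  (C1 integral (e out))
β3 stroke at I2  (J1: bond 2 brought effort, rest push out)
β4 stroke at R1  (J1 effort already set via bond 2)

3  (C1, I1, I2 all integral)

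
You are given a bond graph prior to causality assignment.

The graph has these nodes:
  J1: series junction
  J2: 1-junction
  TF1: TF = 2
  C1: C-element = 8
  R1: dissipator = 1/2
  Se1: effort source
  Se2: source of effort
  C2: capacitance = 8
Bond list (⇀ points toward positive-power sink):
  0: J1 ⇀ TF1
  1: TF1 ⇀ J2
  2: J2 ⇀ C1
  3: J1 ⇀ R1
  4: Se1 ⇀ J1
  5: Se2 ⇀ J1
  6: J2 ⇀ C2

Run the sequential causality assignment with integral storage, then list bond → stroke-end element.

#4 stroke→J1  (Se1 (Se) sets effort on bond)
#5 stroke→J1  (Se2 fixes effort; stroke away)
#2 stroke→J2  (C1 integral (e out))
#6 stroke→J2  (prefer integral on C2)
#1 stroke→TF1  (only one flow-in slot at J2)
#0 stroke→J1  (through TF1, causality passes straight; one stroke at TF1)
#3 stroke→R1  (only one flow-in slot at J1)

β0 →J1
β1 →TF1
β2 →J2
β3 →R1
β4 →J1
β5 →J1
β6 →J2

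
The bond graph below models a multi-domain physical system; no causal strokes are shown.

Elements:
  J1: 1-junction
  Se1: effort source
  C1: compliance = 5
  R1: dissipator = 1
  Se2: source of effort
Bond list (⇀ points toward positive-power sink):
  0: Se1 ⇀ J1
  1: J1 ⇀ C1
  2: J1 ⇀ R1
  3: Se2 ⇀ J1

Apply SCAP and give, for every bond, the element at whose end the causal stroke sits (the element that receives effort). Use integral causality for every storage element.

#0 →J1  (Se1 (Se) sets effort on bond)
#3 →J1  (Se2 (Se) sets effort on bond)
#1 →J1  (C1 outputs effort q/C1)
#2 →R1  (J1: last free bond brings flow in)

b0 stroke at J1
b1 stroke at J1
b2 stroke at R1
b3 stroke at J1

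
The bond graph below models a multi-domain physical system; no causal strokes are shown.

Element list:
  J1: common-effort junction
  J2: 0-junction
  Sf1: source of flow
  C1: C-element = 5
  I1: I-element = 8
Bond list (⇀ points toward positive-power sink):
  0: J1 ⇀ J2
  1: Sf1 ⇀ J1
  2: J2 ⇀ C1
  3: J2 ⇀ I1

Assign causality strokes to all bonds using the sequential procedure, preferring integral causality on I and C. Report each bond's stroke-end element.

β1 |Sf1  (source Sf1 imposes f)
β0 |J1  (closing 0-jn rule on J1)
β2 |J2  (C1 integral (e out))
β3 |I1  (0-jn J2 has e-setter on 2)

β0 →J1
β1 →Sf1
β2 →J2
β3 →I1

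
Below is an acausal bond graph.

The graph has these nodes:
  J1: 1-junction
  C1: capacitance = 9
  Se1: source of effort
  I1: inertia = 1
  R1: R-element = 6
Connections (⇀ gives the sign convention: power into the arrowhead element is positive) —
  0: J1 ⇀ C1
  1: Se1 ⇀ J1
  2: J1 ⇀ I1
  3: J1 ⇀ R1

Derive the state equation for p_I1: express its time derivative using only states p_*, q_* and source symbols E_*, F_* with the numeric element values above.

#1 |J1  (Se1 (Se) sets effort on bond)
#0 |J1  (C1 outputs effort q/C1)
#2 |I1  (I1 outputs flow p/I1)
#3 |J1  (common-f at J1 fixed by 2)

dp_I1/dt = E_Se1 - 6*p_I1 - q_C1/9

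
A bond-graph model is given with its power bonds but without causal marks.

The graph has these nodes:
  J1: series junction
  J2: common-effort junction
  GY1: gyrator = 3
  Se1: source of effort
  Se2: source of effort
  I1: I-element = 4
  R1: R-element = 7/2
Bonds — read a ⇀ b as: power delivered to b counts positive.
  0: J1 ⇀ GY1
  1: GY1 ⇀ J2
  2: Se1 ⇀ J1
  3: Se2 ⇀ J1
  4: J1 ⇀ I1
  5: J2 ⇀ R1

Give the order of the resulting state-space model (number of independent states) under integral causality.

β2 |J1  (Se1 (Se) sets effort on bond)
β3 |J1  (Se2 fixes effort; stroke away)
β4 |I1  (I1 outputs flow p/I1)
β0 |J1  (1-jn J1 has f-setter on 4)
β1 |J2  (GY1 both-in/both-out from 0)
β5 |R1  (J2 effort already set via bond 1)

1  (I1 all integral)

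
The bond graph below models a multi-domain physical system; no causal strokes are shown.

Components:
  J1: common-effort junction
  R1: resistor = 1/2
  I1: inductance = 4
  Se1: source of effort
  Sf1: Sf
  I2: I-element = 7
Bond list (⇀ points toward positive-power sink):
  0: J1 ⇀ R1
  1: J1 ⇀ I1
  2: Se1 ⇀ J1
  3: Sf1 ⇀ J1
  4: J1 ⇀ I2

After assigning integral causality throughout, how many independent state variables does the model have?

2  (I1, I2 all integral)

#2 stroke at J1  (source Se1 imposes e)
#3 stroke at Sf1  (Sf1 (Sf) sets flow on bond)
#0 stroke at R1  (0-jn J1 has e-setter on 2)
#1 stroke at I1  (0-jn J1 has e-setter on 2)
#4 stroke at I2  (J1 effort already set via bond 2)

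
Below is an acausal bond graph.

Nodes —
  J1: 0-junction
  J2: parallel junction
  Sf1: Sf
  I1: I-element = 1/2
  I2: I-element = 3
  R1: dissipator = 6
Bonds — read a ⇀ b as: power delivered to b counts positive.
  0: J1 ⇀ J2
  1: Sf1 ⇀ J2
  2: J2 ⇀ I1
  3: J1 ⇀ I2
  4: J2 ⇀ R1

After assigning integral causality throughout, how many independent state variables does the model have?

bond 1 stroke→Sf1  (source Sf1 imposes f)
bond 2 stroke→I1  (prefer integral on I1)
bond 3 stroke→I2  (I2: I, integral causality)
bond 0 stroke→J1  (only one effort-in slot at J1)
bond 4 stroke→J2  (J2: last free bond brings effort in)

2  (I1, I2 all integral)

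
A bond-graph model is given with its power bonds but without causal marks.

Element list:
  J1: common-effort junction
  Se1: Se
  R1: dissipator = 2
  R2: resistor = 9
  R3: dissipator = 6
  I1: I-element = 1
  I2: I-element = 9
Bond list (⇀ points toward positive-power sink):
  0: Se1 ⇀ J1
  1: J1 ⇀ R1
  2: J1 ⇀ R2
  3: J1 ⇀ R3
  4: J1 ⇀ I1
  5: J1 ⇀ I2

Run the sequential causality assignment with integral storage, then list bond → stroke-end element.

β0 |J1
β1 |R1
β2 |R2
β3 |R3
β4 |I1
β5 |I2

β0 |J1  (source Se1 imposes e)
β1 |R1  (common-e at J1 fixed by 0)
β2 |R2  (J1 effort already set via bond 0)
β3 |R3  (J1: bond 0 brought effort, rest push out)
β4 |I1  (common-e at J1 fixed by 0)
β5 |I2  (J1: bond 0 brought effort, rest push out)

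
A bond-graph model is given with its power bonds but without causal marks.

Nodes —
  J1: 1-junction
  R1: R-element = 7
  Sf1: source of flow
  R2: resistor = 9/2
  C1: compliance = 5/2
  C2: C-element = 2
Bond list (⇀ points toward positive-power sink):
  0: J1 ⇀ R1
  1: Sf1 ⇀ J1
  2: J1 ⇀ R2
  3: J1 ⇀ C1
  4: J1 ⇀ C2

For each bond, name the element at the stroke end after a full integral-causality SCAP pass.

bond 1 stroke→Sf1  (Sf1 fixes flow; stroke at Sf1)
bond 0 stroke→J1  (1-jn J1 has f-setter on 1)
bond 2 stroke→J1  (J1: bond 1 brought flow, rest push out)
bond 3 stroke→J1  (1-jn J1 has f-setter on 1)
bond 4 stroke→J1  (common-f at J1 fixed by 1)

b0 →J1
b1 →Sf1
b2 →J1
b3 →J1
b4 →J1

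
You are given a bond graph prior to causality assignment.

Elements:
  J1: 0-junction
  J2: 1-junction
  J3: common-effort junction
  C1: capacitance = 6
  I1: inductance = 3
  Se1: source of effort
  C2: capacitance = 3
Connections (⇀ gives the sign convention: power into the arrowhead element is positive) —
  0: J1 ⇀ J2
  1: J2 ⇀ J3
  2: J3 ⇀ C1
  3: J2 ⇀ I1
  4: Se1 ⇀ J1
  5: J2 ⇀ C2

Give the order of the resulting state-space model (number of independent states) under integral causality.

b4 stroke at J1  (source Se1 imposes e)
b0 stroke at J2  (0-jn J1 has e-setter on 4)
b2 stroke at J3  (prefer integral on C1)
b1 stroke at J2  (J3 effort already set via bond 2)
b3 stroke at I1  (I1: I, integral causality)
b5 stroke at J2  (common-f at J2 fixed by 3)

3  (C1, C2, I1 all integral)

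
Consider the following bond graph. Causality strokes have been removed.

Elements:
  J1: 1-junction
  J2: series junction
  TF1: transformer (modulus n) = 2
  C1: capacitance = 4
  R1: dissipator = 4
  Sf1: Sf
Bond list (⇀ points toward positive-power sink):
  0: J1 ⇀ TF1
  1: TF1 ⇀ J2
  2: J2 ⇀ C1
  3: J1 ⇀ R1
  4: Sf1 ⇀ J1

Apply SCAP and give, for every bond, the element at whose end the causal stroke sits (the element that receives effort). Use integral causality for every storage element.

b0 stroke at J1
b1 stroke at TF1
b2 stroke at J2
b3 stroke at J1
b4 stroke at Sf1

b4 |Sf1  (source Sf1 imposes f)
b0 |J1  (1-jn J1 has f-setter on 4)
b3 |J1  (common-f at J1 fixed by 4)
b1 |TF1  (TF TF1: opposite of bond 0)
b2 |J2  (common-f at J2 fixed by 1)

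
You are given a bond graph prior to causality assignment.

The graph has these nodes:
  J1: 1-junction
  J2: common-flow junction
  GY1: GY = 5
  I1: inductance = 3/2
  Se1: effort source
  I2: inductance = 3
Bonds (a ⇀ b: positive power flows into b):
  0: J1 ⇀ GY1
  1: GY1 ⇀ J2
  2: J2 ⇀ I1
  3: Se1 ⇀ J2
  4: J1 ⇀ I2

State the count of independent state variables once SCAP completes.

b3 |J2  (source Se1 imposes e)
b2 |I1  (I1: I, integral causality)
b1 |J2  (J2: bond 2 brought flow, rest push out)
b0 |J1  (GY GY1: same side as bond 1)
b4 |I2  (J1: last free bond brings flow in)

2  (I1, I2 all integral)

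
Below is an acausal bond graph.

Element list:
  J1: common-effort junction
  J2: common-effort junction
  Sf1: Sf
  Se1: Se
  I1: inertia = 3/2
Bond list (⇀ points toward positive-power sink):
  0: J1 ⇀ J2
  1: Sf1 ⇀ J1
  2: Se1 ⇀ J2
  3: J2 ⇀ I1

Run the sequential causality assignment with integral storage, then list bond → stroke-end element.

bond 0 |J1
bond 1 |Sf1
bond 2 |J2
bond 3 |I1

b1 |Sf1  (Sf1 (Sf) sets flow on bond)
b2 |J2  (Se1 (Se) sets effort on bond)
b0 |J1  (J1 needs exactly one e-in)
b3 |I1  (J2: bond 2 brought effort, rest push out)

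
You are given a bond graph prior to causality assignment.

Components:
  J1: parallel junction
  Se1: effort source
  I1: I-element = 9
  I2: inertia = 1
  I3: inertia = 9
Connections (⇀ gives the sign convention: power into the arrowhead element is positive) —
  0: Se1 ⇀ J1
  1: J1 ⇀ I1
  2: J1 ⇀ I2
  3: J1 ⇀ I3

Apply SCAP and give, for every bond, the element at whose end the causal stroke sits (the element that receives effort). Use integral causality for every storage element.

b0 stroke→J1  (Se1 (Se) sets effort on bond)
b1 stroke→I1  (0-jn J1 has e-setter on 0)
b2 stroke→I2  (common-e at J1 fixed by 0)
b3 stroke→I3  (J1: bond 0 brought effort, rest push out)

#0 →J1
#1 →I1
#2 →I2
#3 →I3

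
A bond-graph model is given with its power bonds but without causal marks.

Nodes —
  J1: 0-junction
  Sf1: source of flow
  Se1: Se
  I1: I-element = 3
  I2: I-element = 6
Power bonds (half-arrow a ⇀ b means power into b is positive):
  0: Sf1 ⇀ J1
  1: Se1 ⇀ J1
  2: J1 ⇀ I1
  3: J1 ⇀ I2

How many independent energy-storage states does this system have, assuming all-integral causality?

b0 stroke→Sf1  (source Sf1 imposes f)
b1 stroke→J1  (Se1 (Se) sets effort on bond)
b2 stroke→I1  (J1: bond 1 brought effort, rest push out)
b3 stroke→I2  (J1 effort already set via bond 1)

2  (I1, I2 all integral)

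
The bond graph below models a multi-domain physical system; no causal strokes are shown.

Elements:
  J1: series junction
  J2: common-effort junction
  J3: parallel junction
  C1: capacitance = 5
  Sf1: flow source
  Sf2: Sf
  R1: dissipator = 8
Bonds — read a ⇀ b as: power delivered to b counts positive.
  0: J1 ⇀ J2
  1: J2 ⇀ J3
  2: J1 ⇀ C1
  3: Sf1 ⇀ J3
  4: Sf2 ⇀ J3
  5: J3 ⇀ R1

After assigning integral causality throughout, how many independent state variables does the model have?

1  (C1 all integral)

#3 |Sf1  (Sf1 (Sf) sets flow on bond)
#4 |Sf2  (source Sf2 imposes f)
#2 |J1  (C1 outputs effort q/C1)
#0 |J2  (J1 needs exactly one f-in)
#1 |J3  (J2: bond 0 brought effort, rest push out)
#5 |R1  (J3 effort already set via bond 1)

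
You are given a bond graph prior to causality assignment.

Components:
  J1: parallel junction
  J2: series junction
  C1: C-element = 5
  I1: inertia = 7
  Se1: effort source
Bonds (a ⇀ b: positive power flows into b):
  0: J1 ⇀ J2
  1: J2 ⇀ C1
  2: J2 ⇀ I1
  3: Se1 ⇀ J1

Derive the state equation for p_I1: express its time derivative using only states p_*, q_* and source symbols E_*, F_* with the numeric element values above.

b3 |J1  (source Se1 imposes e)
b0 |J2  (0-jn J1 has e-setter on 3)
b1 |J2  (C1 integral (e out))
b2 |I1  (closing 1-jn rule on J2)

dp_I1/dt = E_Se1 - q_C1/5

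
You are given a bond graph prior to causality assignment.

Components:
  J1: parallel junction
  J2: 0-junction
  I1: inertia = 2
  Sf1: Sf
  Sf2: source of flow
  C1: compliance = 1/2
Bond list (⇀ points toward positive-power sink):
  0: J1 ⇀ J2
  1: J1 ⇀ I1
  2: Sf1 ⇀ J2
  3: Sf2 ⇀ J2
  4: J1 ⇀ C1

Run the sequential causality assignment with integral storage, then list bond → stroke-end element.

bond 0 →J2
bond 1 →I1
bond 2 →Sf1
bond 3 →Sf2
bond 4 →J1

bond 2 stroke at Sf1  (Sf1 fixes flow; stroke at Sf1)
bond 3 stroke at Sf2  (Sf2 (Sf) sets flow on bond)
bond 0 stroke at J2  (closing 0-jn rule on J2)
bond 1 stroke at I1  (I1 integral (f out))
bond 4 stroke at J1  (only one effort-in slot at J1)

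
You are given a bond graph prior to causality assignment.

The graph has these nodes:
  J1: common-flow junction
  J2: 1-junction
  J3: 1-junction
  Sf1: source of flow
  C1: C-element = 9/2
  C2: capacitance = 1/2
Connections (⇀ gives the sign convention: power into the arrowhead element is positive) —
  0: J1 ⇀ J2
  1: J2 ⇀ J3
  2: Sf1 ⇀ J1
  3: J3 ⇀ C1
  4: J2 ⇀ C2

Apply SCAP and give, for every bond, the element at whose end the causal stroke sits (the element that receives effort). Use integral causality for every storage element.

bond 2 stroke→Sf1  (Sf1 (Sf) sets flow on bond)
bond 0 stroke→J1  (J1: bond 2 brought flow, rest push out)
bond 1 stroke→J2  (common-f at J2 fixed by 0)
bond 4 stroke→J2  (J2: bond 0 brought flow, rest push out)
bond 3 stroke→J3  (J3 flow already set via bond 1)

β0 stroke at J1
β1 stroke at J2
β2 stroke at Sf1
β3 stroke at J3
β4 stroke at J2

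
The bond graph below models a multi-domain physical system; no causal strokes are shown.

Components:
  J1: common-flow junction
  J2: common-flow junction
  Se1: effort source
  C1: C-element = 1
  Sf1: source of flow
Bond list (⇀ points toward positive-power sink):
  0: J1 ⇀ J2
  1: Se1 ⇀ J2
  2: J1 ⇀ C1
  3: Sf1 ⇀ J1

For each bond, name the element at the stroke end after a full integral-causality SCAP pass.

b0 |J1
b1 |J2
b2 |J1
b3 |Sf1

b1 stroke→J2  (Se1 fixes effort; stroke away)
b3 stroke→Sf1  (Sf1: flow source, stroke at near end)
b0 stroke→J1  (common-f at J1 fixed by 3)
b2 stroke→J1  (J1: bond 3 brought flow, rest push out)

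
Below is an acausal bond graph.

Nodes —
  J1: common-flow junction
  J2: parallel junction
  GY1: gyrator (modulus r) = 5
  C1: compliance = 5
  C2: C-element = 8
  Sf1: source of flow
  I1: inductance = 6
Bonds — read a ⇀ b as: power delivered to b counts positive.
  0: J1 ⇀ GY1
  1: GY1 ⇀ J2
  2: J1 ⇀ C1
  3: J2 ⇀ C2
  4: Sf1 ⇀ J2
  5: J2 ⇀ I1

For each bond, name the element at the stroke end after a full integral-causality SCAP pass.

bond 4 →Sf1  (source Sf1 imposes f)
bond 2 →J1  (prefer integral on C1)
bond 0 →GY1  (closing 1-jn rule on J1)
bond 1 →GY1  (GY1 both-in/both-out from 0)
bond 3 →J2  (prefer integral on C2)
bond 5 →I1  (common-e at J2 fixed by 3)

#0 →GY1
#1 →GY1
#2 →J1
#3 →J2
#4 →Sf1
#5 →I1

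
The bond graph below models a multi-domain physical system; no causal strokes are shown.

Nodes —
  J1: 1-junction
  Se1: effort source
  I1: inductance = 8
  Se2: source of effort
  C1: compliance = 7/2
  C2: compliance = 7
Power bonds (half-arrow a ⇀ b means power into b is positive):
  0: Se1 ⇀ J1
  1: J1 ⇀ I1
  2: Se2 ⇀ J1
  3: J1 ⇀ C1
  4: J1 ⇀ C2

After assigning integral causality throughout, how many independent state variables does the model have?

3  (C1, C2, I1 all integral)

b0 |J1  (Se1 (Se) sets effort on bond)
b2 |J1  (source Se2 imposes e)
b1 |I1  (I1 outputs flow p/I1)
b3 |J1  (J1: bond 1 brought flow, rest push out)
b4 |J1  (common-f at J1 fixed by 1)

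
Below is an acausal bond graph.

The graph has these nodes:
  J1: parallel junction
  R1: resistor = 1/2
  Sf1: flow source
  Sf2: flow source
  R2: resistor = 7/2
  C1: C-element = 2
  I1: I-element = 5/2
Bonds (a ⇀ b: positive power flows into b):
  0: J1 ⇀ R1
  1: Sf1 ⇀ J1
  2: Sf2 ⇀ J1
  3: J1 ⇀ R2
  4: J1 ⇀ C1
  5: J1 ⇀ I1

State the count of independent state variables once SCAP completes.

β1 stroke→Sf1  (source Sf1 imposes f)
β2 stroke→Sf2  (Sf2 (Sf) sets flow on bond)
β4 stroke→J1  (C1: C, integral causality)
β0 stroke→R1  (common-e at J1 fixed by 4)
β3 stroke→R2  (common-e at J1 fixed by 4)
β5 stroke→I1  (J1: bond 4 brought effort, rest push out)

2  (C1, I1 all integral)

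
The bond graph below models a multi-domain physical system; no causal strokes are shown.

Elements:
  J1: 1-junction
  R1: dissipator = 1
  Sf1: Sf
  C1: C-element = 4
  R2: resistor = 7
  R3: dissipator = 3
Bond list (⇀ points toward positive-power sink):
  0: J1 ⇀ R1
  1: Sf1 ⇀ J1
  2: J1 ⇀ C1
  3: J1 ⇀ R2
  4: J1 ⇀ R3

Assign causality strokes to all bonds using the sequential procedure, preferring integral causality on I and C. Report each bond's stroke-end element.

b0 |J1
b1 |Sf1
b2 |J1
b3 |J1
b4 |J1

bond 1 |Sf1  (Sf1 (Sf) sets flow on bond)
bond 0 |J1  (J1: bond 1 brought flow, rest push out)
bond 2 |J1  (J1 flow already set via bond 1)
bond 3 |J1  (common-f at J1 fixed by 1)
bond 4 |J1  (J1: bond 1 brought flow, rest push out)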